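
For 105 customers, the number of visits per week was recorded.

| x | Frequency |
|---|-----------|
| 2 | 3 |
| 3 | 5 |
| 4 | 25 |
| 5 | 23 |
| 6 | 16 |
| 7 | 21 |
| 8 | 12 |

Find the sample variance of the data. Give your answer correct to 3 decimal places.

2.463

Values: 2, 3, 4, 5, 6, 7, 8
n = 105, Σfx = 575, mean = 5.4762
Σfx² = 3405
Σf(x − x̄)² = Σfx² − (Σfx)²/n = 3405 − 575²/105 = 256.1905
Sample variance = 256.1905 / 104 = 2.4634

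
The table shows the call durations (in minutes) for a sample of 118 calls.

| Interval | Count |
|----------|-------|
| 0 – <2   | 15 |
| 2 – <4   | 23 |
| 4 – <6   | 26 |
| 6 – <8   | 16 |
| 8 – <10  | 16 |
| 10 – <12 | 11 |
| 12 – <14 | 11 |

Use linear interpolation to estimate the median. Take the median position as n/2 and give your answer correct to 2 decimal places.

5.62

Cumulative frequencies: 15, 38, 64, 80, 96, 107, 118
n = 118; position = n/2 = 59.
This falls in the class 4 – <6: L = 4, F = 38, f = 26, h = 2.
Median ≈ 4 + ((59 − 38) / 26) × 2 = 5.6154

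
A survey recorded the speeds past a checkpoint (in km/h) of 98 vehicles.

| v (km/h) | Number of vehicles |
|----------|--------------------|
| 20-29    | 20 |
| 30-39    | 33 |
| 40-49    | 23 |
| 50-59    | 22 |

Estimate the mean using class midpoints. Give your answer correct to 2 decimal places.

39.30

Midpoints: 24.5, 34.5, 44.5, 54.5
Σfm = 20×24.5 + 33×34.5 + 23×44.5 + 22×54.5 = 3851
n = Σf = 98
Mean = 3851 / 98 = 39.2959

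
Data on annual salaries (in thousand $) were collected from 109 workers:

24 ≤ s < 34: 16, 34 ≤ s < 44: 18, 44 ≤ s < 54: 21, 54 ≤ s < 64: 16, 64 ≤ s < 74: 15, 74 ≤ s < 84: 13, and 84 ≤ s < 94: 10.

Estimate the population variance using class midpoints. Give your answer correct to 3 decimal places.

Midpoints: 29, 39, 49, 59, 69, 79, 89
n = 109, Σfm = 6091, mean = 55.8807
Σfm² = 378709
Σf(m − x̄)² = Σfm² − (Σfm)²/n = 378709 − 6091²/109 = 38339.4495
Population variance = 38339.4495 / 109 = 351.7381

351.738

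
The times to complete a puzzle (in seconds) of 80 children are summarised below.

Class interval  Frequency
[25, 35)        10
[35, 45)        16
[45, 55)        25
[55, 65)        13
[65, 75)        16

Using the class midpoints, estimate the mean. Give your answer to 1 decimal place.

Midpoints: 30, 40, 50, 60, 70
Σfm = 10×30 + 16×40 + 25×50 + 13×60 + 16×70 = 4090
n = Σf = 80
Mean = 4090 / 80 = 51.1250

51.1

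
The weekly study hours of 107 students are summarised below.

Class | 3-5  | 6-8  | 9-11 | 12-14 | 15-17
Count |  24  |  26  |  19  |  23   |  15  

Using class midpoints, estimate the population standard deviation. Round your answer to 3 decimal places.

4.111

Midpoints: 4, 7, 10, 13, 16
n = 107, Σfm = 1007, mean = 9.4112
Σfm² = 11285
Σf(m − x̄)² = Σfm² − (Σfm)²/n = 11285 − 1007²/107 = 1807.9065
Population variance = 1807.9065 / 107 = 16.8963
Standard deviation = √16.8963 = 4.1105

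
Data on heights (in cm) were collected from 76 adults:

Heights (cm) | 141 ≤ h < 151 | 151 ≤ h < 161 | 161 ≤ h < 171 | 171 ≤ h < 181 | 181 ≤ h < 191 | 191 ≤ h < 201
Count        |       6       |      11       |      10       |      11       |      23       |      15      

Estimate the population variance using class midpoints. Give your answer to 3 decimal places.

Midpoints: 146, 156, 166, 176, 186, 196
n = 76, Σfm = 13406, mean = 176.3947
Σfm² = 2383836
Σf(m − x̄)² = Σfm² − (Σfm)²/n = 2383836 − 13406²/76 = 19088.1579
Population variance = 19088.1579 / 76 = 251.1600

251.160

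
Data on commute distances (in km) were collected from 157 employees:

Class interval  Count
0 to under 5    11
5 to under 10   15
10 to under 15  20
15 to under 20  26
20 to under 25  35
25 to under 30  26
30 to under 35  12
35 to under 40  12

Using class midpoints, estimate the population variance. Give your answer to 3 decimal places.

90.553

Midpoints: 2.5, 7.5, 12.5, 17.5, 22.5, 27.5, 32.5, 37.5
n = 157, Σfm = 3187.5, mean = 20.3025
Σfm² = 78931.25
Σf(m − x̄)² = Σfm² − (Σfm)²/n = 78931.25 − 3187.5²/157 = 14216.8790
Population variance = 14216.8790 / 157 = 90.5534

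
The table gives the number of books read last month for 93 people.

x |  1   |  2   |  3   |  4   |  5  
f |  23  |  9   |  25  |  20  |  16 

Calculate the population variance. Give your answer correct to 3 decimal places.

Values: 1, 2, 3, 4, 5
n = 93, Σfx = 276, mean = 2.9677
Σfx² = 1004
Σf(x − x̄)² = Σfx² − (Σfx)²/n = 1004 − 276²/93 = 184.9032
Population variance = 184.9032 / 93 = 1.9882

1.988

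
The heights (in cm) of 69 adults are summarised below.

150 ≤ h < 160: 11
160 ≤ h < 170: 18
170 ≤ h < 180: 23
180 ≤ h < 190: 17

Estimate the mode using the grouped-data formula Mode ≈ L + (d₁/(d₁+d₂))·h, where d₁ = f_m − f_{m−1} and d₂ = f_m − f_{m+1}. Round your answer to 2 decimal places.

174.55

Modal class: 170 ≤ h < 180 (highest frequency 23).
d₁ = 23 − 18 = 5, d₂ = 23 − 17 = 6
Mode ≈ 170 + (5/(5+6)) × 10 = 170 + 4.5455 = 174.5455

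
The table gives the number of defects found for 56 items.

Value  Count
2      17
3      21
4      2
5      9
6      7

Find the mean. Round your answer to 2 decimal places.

Values: 2, 3, 4, 5, 6
Σfx = 17×2 + 21×3 + 2×4 + 9×5 + 7×6 = 192
n = Σf = 56
Mean = 192 / 56 = 3.4286

3.43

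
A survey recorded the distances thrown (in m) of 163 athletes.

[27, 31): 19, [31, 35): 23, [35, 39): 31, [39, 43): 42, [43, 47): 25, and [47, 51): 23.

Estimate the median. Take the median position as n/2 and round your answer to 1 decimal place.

Cumulative frequencies: 19, 42, 73, 115, 140, 163
n = 163; position = n/2 = 81.5.
This falls in the class [39, 43): L = 39, F = 73, f = 42, h = 4.
Median ≈ 39 + ((81.5 − 73) / 42) × 4 = 39.8095

39.8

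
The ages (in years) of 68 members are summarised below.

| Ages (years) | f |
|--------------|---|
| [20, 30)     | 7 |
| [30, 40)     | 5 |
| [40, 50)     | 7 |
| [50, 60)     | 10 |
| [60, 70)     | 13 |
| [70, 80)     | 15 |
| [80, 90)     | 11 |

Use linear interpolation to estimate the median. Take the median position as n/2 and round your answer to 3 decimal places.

Cumulative frequencies: 7, 12, 19, 29, 42, 57, 68
n = 68; position = n/2 = 34.
This falls in the class [60, 70): L = 60, F = 29, f = 13, h = 10.
Median ≈ 60 + ((34 − 29) / 13) × 10 = 63.8462

63.846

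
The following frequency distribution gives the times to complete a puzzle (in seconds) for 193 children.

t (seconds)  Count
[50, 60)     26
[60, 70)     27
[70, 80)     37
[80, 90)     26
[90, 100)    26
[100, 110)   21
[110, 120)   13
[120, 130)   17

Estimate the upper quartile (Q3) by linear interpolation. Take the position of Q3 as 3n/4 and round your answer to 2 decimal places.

Cumulative frequencies: 26, 53, 90, 116, 142, 163, 176, 193
n = 193; position = 3n/4 = 144.75.
This falls in the class [100, 110): L = 100, F = 142, f = 21, h = 10.
Upper quartile ≈ 100 + ((144.75 − 142) / 21) × 10 = 101.3095

101.31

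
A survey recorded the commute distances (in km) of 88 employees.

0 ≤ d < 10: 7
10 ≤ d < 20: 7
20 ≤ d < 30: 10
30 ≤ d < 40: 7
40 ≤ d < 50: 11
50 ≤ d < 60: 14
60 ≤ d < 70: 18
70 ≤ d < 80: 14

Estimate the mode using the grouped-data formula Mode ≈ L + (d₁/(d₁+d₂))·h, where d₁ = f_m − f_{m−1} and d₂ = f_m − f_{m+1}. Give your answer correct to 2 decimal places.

65.00

Modal class: 60 ≤ d < 70 (highest frequency 18).
d₁ = 18 − 14 = 4, d₂ = 18 − 14 = 4
Mode ≈ 60 + (4/(4+4)) × 10 = 60 + 5.0000 = 65.0000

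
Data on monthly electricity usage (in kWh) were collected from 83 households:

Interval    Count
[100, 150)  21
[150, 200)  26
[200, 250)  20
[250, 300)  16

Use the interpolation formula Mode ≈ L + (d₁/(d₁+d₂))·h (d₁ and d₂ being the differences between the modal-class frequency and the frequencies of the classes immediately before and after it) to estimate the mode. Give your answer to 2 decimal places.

172.73

Modal class: [150, 200) (highest frequency 26).
d₁ = 26 − 21 = 5, d₂ = 26 − 20 = 6
Mode ≈ 150 + (5/(5+6)) × 50 = 150 + 22.7273 = 172.7273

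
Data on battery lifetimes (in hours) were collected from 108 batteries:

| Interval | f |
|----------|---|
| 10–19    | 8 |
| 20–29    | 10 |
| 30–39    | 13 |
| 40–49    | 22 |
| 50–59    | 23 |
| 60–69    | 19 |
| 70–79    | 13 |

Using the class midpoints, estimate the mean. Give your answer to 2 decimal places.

48.48

Midpoints: 14.5, 24.5, 34.5, 44.5, 54.5, 64.5, 74.5
Σfm = 8×14.5 + 10×24.5 + 13×34.5 + 22×44.5 + 23×54.5 + 19×64.5 + 13×74.5 = 5236
n = Σf = 108
Mean = 5236 / 108 = 48.4815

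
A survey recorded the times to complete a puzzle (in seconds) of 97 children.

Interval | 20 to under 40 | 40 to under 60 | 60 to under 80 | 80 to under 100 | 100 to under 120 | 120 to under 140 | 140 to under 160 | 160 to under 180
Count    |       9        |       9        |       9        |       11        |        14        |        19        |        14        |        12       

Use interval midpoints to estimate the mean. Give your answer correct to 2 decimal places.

Midpoints: 30, 50, 70, 90, 110, 130, 150, 170
Σfm = 9×30 + 9×50 + 9×70 + 11×90 + 14×110 + 19×130 + 14×150 + 12×170 = 10490
n = Σf = 97
Mean = 10490 / 97 = 108.1443

108.14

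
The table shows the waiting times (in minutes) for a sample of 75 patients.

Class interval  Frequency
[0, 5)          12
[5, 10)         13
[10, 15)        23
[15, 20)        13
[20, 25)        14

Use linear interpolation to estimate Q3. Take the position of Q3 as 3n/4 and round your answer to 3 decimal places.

Cumulative frequencies: 12, 25, 48, 61, 75
n = 75; position = 3n/4 = 56.25.
This falls in the class [15, 20): L = 15, F = 48, f = 13, h = 5.
Upper quartile ≈ 15 + ((56.25 − 48) / 13) × 5 = 18.1731

18.173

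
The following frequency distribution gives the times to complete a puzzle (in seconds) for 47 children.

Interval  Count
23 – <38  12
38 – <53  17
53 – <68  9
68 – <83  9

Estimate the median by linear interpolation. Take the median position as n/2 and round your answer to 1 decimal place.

48.1

Cumulative frequencies: 12, 29, 38, 47
n = 47; position = n/2 = 23.5.
This falls in the class 38 – <53: L = 38, F = 12, f = 17, h = 15.
Median ≈ 38 + ((23.5 − 12) / 17) × 15 = 48.1471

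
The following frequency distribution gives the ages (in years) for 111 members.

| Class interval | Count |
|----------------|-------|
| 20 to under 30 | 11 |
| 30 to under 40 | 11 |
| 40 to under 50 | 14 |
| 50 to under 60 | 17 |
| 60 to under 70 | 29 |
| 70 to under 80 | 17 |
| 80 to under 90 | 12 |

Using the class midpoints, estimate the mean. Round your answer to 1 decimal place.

Midpoints: 25, 35, 45, 55, 65, 75, 85
Σfm = 11×25 + 11×35 + 14×45 + 17×55 + 29×65 + 17×75 + 12×85 = 6405
n = Σf = 111
Mean = 6405 / 111 = 57.7027

57.7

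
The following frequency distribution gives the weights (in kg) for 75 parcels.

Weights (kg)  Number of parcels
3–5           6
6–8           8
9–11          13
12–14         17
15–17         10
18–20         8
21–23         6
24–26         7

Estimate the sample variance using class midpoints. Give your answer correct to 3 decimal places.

Midpoints: 4, 7, 10, 13, 16, 19, 22, 25
n = 75, Σfm = 1050, mean = 14.0000
Σfm² = 17388
Σf(m − x̄)² = Σfm² − (Σfm)²/n = 17388 − 1050²/75 = 2688.0000
Sample variance = 2688.0000 / 74 = 36.3243

36.324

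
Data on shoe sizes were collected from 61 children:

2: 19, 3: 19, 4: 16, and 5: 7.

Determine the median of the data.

Cumulative frequencies: 19, 38, 54, 61
n = 61, so the median is the value in position (n+1)/2 = 31.
Position 31 falls at value 3.

3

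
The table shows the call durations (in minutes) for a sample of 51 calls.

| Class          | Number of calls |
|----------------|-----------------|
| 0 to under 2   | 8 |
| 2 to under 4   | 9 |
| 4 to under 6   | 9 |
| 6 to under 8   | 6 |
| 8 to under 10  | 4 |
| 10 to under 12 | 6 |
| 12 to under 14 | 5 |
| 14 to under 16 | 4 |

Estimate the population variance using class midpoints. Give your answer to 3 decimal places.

19.897

Midpoints: 1, 3, 5, 7, 9, 11, 13, 15
n = 51, Σfm = 349, mean = 6.8431
Σfm² = 3403
Σf(m − x̄)² = Σfm² − (Σfm)²/n = 3403 − 349²/51 = 1014.7451
Population variance = 1014.7451 / 51 = 19.8970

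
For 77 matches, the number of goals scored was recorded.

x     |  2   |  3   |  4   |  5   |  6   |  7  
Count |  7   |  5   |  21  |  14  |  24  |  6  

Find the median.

Cumulative frequencies: 7, 12, 33, 47, 71, 77
n = 77, so the median is the value in position (n+1)/2 = 39.
Position 39 falls at value 5.

5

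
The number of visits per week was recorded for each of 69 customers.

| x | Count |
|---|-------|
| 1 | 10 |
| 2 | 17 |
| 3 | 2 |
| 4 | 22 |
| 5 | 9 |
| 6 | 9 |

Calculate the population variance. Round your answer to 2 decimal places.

Values: 1, 2, 3, 4, 5, 6
n = 69, Σfx = 237, mean = 3.4348
Σfx² = 997
Σf(x − x̄)² = Σfx² − (Σfx)²/n = 997 − 237²/69 = 182.9565
Population variance = 182.9565 / 69 = 2.6515

2.65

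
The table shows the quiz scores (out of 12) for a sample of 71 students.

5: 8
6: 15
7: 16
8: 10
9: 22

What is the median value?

7

Cumulative frequencies: 8, 23, 39, 49, 71
n = 71, so the median is the value in position (n+1)/2 = 36.
Position 36 falls at value 7.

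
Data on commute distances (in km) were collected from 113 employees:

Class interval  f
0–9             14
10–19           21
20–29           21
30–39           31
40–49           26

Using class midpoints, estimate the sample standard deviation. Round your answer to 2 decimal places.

13.42

Midpoints: 4.5, 14.5, 24.5, 34.5, 44.5
n = 113, Σfm = 3108.5, mean = 27.5088
Σfm² = 105688.25
Σf(m − x̄)² = Σfm² − (Σfm)²/n = 105688.25 − 3108.5²/113 = 20176.9912
Sample variance = 20176.9912 / 112 = 180.1517
Standard deviation = √180.1517 = 13.4221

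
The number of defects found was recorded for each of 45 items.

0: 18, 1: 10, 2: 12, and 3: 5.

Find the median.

Cumulative frequencies: 18, 28, 40, 45
n = 45, so the median is the value in position (n+1)/2 = 23.
Position 23 falls at value 1.

1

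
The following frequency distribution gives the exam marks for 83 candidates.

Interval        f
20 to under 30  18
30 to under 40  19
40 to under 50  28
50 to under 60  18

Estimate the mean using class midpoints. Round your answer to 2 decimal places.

40.54

Midpoints: 25, 35, 45, 55
Σfm = 18×25 + 19×35 + 28×45 + 18×55 = 3365
n = Σf = 83
Mean = 3365 / 83 = 40.5422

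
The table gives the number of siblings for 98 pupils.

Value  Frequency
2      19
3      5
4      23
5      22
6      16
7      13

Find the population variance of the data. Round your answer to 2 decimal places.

Values: 2, 3, 4, 5, 6, 7
n = 98, Σfx = 442, mean = 4.5102
Σfx² = 2252
Σf(x − x̄)² = Σfx² − (Σfx)²/n = 2252 − 442²/98 = 258.4898
Population variance = 258.4898 / 98 = 2.6377

2.64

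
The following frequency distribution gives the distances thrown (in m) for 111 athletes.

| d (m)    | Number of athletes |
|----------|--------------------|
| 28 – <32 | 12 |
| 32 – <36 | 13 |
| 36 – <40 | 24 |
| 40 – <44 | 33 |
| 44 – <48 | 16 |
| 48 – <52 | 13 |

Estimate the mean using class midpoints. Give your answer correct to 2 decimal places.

40.41

Midpoints: 30, 34, 38, 42, 46, 50
Σfm = 12×30 + 13×34 + 24×38 + 33×42 + 16×46 + 13×50 = 4486
n = Σf = 111
Mean = 4486 / 111 = 40.4144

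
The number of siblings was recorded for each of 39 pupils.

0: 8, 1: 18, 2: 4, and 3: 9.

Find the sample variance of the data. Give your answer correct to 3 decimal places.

1.131

Values: 0, 1, 2, 3
n = 39, Σfx = 53, mean = 1.3590
Σfx² = 115
Σf(x − x̄)² = Σfx² − (Σfx)²/n = 115 − 53²/39 = 42.9744
Sample variance = 42.9744 / 38 = 1.1309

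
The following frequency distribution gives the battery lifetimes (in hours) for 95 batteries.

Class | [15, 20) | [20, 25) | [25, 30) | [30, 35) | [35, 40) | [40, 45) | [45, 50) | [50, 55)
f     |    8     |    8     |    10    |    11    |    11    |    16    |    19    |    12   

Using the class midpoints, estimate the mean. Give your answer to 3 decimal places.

37.658

Midpoints: 17.5, 22.5, 27.5, 32.5, 37.5, 42.5, 47.5, 52.5
Σfm = 8×17.5 + 8×22.5 + 10×27.5 + 11×32.5 + 11×37.5 + 16×42.5 + 19×47.5 + 12×52.5 = 3577.5
n = Σf = 95
Mean = 3577.5 / 95 = 37.6579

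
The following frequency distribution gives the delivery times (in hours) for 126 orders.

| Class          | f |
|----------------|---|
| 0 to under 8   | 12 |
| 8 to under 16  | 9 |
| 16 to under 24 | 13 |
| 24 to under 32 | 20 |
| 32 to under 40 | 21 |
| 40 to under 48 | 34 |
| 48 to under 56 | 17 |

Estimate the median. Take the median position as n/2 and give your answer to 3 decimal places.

Cumulative frequencies: 12, 21, 34, 54, 75, 109, 126
n = 126; position = n/2 = 63.
This falls in the class 32 to under 40: L = 32, F = 54, f = 21, h = 8.
Median ≈ 32 + ((63 − 54) / 21) × 8 = 35.4286

35.429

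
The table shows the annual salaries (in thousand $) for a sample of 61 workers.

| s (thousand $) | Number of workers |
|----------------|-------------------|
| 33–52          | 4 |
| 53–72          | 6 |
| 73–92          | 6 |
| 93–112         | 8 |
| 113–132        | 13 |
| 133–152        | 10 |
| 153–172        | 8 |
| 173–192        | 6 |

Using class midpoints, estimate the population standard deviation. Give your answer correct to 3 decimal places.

Midpoints: 42.5, 62.5, 82.5, 102.5, 122.5, 142.5, 162.5, 182.5
n = 61, Σfm = 7272.5, mean = 119.2213
Σfm² = 964781.25
Σf(m − x̄)² = Σfm² − (Σfm)²/n = 964781.25 − 7272.5²/61 = 97744.2623
Population variance = 97744.2623 / 61 = 1602.3650
Standard deviation = √1602.3650 = 40.0296

40.030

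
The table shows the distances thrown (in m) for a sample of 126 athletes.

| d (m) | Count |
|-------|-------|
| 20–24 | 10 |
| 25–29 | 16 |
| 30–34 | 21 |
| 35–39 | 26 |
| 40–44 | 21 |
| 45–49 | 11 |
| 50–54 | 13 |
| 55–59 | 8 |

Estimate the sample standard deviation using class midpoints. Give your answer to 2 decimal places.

Midpoints: 22, 27, 32, 37, 42, 47, 52, 57
n = 126, Σfm = 4817, mean = 38.2302
Σfm² = 196089
Σf(m − x̄)² = Σfm² − (Σfm)²/n = 196089 − 4817²/126 = 11934.3254
Sample variance = 11934.3254 / 125 = 95.4746
Standard deviation = √95.4746 = 9.7711

9.77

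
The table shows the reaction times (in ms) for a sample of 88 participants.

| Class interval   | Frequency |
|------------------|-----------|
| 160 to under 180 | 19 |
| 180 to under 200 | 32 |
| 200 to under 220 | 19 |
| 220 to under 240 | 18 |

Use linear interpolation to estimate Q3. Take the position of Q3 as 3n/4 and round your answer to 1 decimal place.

Cumulative frequencies: 19, 51, 70, 88
n = 88; position = 3n/4 = 66.
This falls in the class 200 to under 220: L = 200, F = 51, f = 19, h = 20.
Upper quartile ≈ 200 + ((66 − 51) / 19) × 20 = 215.7895

215.8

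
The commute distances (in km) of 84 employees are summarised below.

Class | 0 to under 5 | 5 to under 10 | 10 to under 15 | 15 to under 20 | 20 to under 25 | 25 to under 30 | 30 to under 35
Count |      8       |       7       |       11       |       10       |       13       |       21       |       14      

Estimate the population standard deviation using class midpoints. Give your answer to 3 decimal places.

Midpoints: 2.5, 7.5, 12.5, 17.5, 22.5, 27.5, 32.5
n = 84, Σfm = 1710, mean = 20.3571
Σfm² = 42475
Σf(m − x̄)² = Σfm² − (Σfm)²/n = 42475 − 1710²/84 = 7664.2857
Population variance = 7664.2857 / 84 = 91.2415
Standard deviation = √91.2415 = 9.5520

9.552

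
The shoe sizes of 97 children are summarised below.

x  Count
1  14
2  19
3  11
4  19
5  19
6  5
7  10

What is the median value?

4

Cumulative frequencies: 14, 33, 44, 63, 82, 87, 97
n = 97, so the median is the value in position (n+1)/2 = 49.
Position 49 falls at value 4.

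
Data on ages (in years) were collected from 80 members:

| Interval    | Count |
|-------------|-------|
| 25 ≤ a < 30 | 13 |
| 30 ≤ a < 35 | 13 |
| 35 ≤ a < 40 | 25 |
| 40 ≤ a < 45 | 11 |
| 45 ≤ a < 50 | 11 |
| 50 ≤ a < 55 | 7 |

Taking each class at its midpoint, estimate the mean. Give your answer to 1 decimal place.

Midpoints: 27.5, 32.5, 37.5, 42.5, 47.5, 52.5
Σfm = 13×27.5 + 13×32.5 + 25×37.5 + 11×42.5 + 11×47.5 + 7×52.5 = 3075
n = Σf = 80
Mean = 3075 / 80 = 38.4375

38.4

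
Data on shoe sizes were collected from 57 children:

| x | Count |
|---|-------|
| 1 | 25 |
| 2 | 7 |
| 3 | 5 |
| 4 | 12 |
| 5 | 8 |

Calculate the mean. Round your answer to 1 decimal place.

2.5

Values: 1, 2, 3, 4, 5
Σfx = 25×1 + 7×2 + 5×3 + 12×4 + 8×5 = 142
n = Σf = 57
Mean = 142 / 57 = 2.4912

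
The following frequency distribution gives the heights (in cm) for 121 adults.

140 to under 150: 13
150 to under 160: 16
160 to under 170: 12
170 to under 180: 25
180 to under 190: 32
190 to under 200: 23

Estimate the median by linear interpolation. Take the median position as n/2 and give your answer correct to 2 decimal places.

177.80

Cumulative frequencies: 13, 29, 41, 66, 98, 121
n = 121; position = n/2 = 60.5.
This falls in the class 170 to under 180: L = 170, F = 41, f = 25, h = 10.
Median ≈ 170 + ((60.5 − 41) / 25) × 10 = 177.8000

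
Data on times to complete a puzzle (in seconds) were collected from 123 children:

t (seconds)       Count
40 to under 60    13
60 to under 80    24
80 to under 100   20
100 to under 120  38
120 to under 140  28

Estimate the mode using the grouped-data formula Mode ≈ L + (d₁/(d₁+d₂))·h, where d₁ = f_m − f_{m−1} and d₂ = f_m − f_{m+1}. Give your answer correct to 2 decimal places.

112.86

Modal class: 100 to under 120 (highest frequency 38).
d₁ = 38 − 20 = 18, d₂ = 38 − 28 = 10
Mode ≈ 100 + (18/(18+10)) × 20 = 100 + 12.8571 = 112.8571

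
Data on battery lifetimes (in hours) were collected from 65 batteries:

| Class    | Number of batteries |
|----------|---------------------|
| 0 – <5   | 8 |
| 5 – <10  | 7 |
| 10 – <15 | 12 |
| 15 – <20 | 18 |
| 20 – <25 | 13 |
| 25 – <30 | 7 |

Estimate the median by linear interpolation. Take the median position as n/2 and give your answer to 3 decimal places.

Cumulative frequencies: 8, 15, 27, 45, 58, 65
n = 65; position = n/2 = 32.5.
This falls in the class 15 – <20: L = 15, F = 27, f = 18, h = 5.
Median ≈ 15 + ((32.5 − 27) / 18) × 5 = 16.5278

16.528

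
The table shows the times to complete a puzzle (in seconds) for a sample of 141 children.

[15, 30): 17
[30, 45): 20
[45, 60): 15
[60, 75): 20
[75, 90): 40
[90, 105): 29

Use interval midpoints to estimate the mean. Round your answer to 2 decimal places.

Midpoints: 22.5, 37.5, 52.5, 67.5, 82.5, 97.5
Σfm = 17×22.5 + 20×37.5 + 15×52.5 + 20×67.5 + 40×82.5 + 29×97.5 = 9397.5
n = Σf = 141
Mean = 9397.5 / 141 = 66.6489

66.65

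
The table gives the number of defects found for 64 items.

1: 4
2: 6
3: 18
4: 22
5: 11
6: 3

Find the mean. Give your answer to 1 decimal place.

3.6

Values: 1, 2, 3, 4, 5, 6
Σfx = 4×1 + 6×2 + 18×3 + 22×4 + 11×5 + 3×6 = 231
n = Σf = 64
Mean = 231 / 64 = 3.6094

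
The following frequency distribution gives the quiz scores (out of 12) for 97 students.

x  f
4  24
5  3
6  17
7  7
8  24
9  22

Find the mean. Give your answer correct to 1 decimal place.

Values: 4, 5, 6, 7, 8, 9
Σfx = 24×4 + 3×5 + 17×6 + 7×7 + 24×8 + 22×9 = 652
n = Σf = 97
Mean = 652 / 97 = 6.7216

6.7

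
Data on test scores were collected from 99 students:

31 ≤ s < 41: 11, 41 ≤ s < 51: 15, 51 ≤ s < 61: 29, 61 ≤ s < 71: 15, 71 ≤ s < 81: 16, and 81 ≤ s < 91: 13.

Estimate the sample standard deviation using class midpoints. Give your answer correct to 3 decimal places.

15.345

Midpoints: 36, 46, 56, 66, 76, 86
n = 99, Σfm = 6034, mean = 60.9495
Σfm² = 390844
Σf(m − x̄)² = Σfm² − (Σfm)²/n = 390844 − 6034²/99 = 23074.7475
Sample variance = 23074.7475 / 98 = 235.4566
Standard deviation = √235.4566 = 15.3446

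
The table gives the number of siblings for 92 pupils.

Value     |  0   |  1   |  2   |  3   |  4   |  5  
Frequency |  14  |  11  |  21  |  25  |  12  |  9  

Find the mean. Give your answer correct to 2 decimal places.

Values: 0, 1, 2, 3, 4, 5
Σfx = 14×0 + 11×1 + 21×2 + 25×3 + 12×4 + 9×5 = 221
n = Σf = 92
Mean = 221 / 92 = 2.4022

2.40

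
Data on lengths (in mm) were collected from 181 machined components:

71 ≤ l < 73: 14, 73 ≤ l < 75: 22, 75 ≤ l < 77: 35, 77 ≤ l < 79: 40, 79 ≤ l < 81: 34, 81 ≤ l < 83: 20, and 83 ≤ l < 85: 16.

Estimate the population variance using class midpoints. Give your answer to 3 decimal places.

Midpoints: 72, 74, 76, 78, 80, 82, 84
n = 181, Σfm = 14120, mean = 78.0110
Σfm² = 1103544
Σf(m − x̄)² = Σfm² − (Σfm)²/n = 1103544 − 14120²/181 = 2027.9779
Population variance = 2027.9779 / 181 = 11.2043

11.204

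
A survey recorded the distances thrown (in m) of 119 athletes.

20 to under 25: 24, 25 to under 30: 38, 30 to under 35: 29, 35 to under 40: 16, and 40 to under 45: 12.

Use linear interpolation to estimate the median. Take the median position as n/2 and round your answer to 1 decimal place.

Cumulative frequencies: 24, 62, 91, 107, 119
n = 119; position = n/2 = 59.5.
This falls in the class 25 to under 30: L = 25, F = 24, f = 38, h = 5.
Median ≈ 25 + ((59.5 − 24) / 38) × 5 = 29.6711

29.7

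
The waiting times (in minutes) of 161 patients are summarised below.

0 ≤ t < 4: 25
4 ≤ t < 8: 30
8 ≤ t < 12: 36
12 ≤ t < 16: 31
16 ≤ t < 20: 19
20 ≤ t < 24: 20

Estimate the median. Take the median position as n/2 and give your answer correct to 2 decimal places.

10.83

Cumulative frequencies: 25, 55, 91, 122, 141, 161
n = 161; position = n/2 = 80.5.
This falls in the class 8 ≤ t < 12: L = 8, F = 55, f = 36, h = 4.
Median ≈ 8 + ((80.5 − 55) / 36) × 4 = 10.8333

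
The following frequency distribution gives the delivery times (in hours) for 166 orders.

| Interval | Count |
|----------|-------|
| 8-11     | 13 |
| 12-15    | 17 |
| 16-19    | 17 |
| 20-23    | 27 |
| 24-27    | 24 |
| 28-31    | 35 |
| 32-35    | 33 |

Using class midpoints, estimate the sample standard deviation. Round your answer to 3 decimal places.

7.622

Midpoints: 9.5, 13.5, 17.5, 21.5, 25.5, 29.5, 33.5
n = 166, Σfm = 3981, mean = 23.9819
Σfm² = 105057.5
Σf(m − x̄)² = Σfm² − (Σfm)²/n = 105057.5 − 3981²/166 = 9585.4458
Sample variance = 9585.4458 / 165 = 58.0936
Standard deviation = √58.0936 = 7.6219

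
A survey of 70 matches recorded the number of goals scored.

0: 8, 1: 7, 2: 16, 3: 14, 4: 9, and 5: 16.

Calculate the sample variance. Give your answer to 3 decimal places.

Values: 0, 1, 2, 3, 4, 5
n = 70, Σfx = 197, mean = 2.8143
Σfx² = 741
Σf(x − x̄)² = Σfx² − (Σfx)²/n = 741 − 197²/70 = 186.5857
Sample variance = 186.5857 / 69 = 2.7041

2.704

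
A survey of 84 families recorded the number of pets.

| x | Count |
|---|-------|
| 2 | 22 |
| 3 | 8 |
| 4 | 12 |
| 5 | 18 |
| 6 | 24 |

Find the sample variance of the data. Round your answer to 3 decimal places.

Values: 2, 3, 4, 5, 6
n = 84, Σfx = 350, mean = 4.1667
Σfx² = 1666
Σf(x − x̄)² = Σfx² − (Σfx)²/n = 1666 − 350²/84 = 207.6667
Sample variance = 207.6667 / 83 = 2.5020

2.502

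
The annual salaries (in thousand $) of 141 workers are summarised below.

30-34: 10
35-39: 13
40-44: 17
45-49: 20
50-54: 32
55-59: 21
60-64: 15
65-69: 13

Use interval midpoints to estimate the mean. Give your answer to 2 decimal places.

Midpoints: 32, 37, 42, 47, 52, 57, 62, 67
Σfm = 10×32 + 13×37 + 17×42 + 20×47 + 32×52 + 21×57 + 15×62 + 13×67 = 7117
n = Σf = 141
Mean = 7117 / 141 = 50.4752

50.48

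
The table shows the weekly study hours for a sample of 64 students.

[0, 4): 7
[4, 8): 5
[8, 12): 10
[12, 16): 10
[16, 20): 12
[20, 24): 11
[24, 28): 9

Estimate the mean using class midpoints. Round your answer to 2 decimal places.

Midpoints: 2, 6, 10, 14, 18, 22, 26
Σfm = 7×2 + 5×6 + 10×10 + 10×14 + 12×18 + 11×22 + 9×26 = 976
n = Σf = 64
Mean = 976 / 64 = 15.2500

15.25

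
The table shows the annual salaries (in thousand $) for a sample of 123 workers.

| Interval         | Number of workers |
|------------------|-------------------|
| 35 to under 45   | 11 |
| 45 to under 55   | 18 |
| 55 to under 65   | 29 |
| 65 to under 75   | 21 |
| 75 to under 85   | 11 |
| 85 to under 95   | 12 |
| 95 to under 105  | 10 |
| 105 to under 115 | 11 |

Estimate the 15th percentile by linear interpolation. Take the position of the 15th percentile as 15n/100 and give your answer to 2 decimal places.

Cumulative frequencies: 11, 29, 58, 79, 90, 102, 112, 123
n = 123; position = 15n/100 = 18.45.
This falls in the class 45 to under 55: L = 45, F = 11, f = 18, h = 10.
15th percentile ≈ 45 + ((18.45 − 11) / 18) × 10 = 49.1389

49.14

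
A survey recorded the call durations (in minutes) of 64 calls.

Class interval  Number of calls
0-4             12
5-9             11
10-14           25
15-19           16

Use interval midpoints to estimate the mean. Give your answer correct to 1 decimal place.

Midpoints: 2, 7, 12, 17
Σfm = 12×2 + 11×7 + 25×12 + 16×17 = 673
n = Σf = 64
Mean = 673 / 64 = 10.5156

10.5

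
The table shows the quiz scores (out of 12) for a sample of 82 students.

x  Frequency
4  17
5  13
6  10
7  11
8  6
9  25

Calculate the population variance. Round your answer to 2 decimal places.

3.77

Values: 4, 5, 6, 7, 8, 9
n = 82, Σfx = 543, mean = 6.6220
Σfx² = 3905
Σf(x − x̄)² = Σfx² − (Σfx)²/n = 3905 − 543²/82 = 309.2805
Population variance = 309.2805 / 82 = 3.7717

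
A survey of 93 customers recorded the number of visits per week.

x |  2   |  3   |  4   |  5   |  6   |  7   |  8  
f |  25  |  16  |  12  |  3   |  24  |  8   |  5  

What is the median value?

Cumulative frequencies: 25, 41, 53, 56, 80, 88, 93
n = 93, so the median is the value in position (n+1)/2 = 47.
Position 47 falls at value 4.

4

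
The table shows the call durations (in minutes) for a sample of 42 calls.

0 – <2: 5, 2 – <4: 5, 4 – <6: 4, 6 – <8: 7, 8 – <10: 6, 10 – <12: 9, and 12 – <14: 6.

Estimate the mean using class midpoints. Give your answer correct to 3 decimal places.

Midpoints: 1, 3, 5, 7, 9, 11, 13
Σfm = 5×1 + 5×3 + 4×5 + 7×7 + 6×9 + 9×11 + 6×13 = 320
n = Σf = 42
Mean = 320 / 42 = 7.6190

7.619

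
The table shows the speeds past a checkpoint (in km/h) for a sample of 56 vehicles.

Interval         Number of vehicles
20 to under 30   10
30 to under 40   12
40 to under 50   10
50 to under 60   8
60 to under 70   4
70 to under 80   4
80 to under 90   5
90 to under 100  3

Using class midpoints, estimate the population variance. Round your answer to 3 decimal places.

446.142

Midpoints: 25, 35, 45, 55, 65, 75, 85, 95
n = 56, Σfm = 2830, mean = 50.5357
Σfm² = 168000
Σf(m − x̄)² = Σfm² − (Σfm)²/n = 168000 − 2830²/56 = 24983.9286
Population variance = 24983.9286 / 56 = 446.1416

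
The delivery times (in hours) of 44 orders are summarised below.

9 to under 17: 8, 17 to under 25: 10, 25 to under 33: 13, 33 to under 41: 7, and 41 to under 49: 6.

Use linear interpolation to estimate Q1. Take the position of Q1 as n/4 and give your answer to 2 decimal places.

Cumulative frequencies: 8, 18, 31, 38, 44
n = 44; position = n/4 = 11.
This falls in the class 17 to under 25: L = 17, F = 8, f = 10, h = 8.
Lower quartile ≈ 17 + ((11 − 8) / 10) × 8 = 19.4000

19.40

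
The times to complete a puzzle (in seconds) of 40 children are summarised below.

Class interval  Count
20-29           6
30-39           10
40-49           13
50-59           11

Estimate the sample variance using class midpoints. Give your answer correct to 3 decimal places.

107.628

Midpoints: 24.5, 34.5, 44.5, 54.5
n = 40, Σfm = 1670, mean = 41.7500
Σfm² = 73920
Σf(m − x̄)² = Σfm² − (Σfm)²/n = 73920 − 1670²/40 = 4197.5000
Sample variance = 4197.5000 / 39 = 107.6282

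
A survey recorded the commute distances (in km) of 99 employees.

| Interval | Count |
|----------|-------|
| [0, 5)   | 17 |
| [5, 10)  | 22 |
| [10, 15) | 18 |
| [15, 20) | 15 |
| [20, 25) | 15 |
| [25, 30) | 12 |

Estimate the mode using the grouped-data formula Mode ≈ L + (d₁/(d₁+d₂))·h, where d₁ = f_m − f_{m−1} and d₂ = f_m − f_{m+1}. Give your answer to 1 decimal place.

7.8

Modal class: [5, 10) (highest frequency 22).
d₁ = 22 − 17 = 5, d₂ = 22 − 18 = 4
Mode ≈ 5 + (5/(5+4)) × 5 = 5 + 2.7778 = 7.7778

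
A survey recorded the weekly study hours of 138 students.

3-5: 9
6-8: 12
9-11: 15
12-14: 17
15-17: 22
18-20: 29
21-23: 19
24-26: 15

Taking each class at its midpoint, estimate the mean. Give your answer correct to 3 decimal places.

15.848

Midpoints: 4, 7, 10, 13, 16, 19, 22, 25
Σfm = 9×4 + 12×7 + 15×10 + 17×13 + 22×16 + 29×19 + 19×22 + 15×25 = 2187
n = Σf = 138
Mean = 2187 / 138 = 15.8478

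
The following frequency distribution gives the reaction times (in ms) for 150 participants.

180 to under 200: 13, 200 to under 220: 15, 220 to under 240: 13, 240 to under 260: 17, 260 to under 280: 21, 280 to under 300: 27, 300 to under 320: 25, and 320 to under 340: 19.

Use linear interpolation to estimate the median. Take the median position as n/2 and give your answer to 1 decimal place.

Cumulative frequencies: 13, 28, 41, 58, 79, 106, 131, 150
n = 150; position = n/2 = 75.
This falls in the class 260 to under 280: L = 260, F = 58, f = 21, h = 20.
Median ≈ 260 + ((75 − 58) / 21) × 20 = 276.1905

276.2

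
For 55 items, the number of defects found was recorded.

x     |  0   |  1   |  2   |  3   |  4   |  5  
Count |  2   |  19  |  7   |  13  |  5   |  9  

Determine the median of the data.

2

Cumulative frequencies: 2, 21, 28, 41, 46, 55
n = 55, so the median is the value in position (n+1)/2 = 28.
Position 28 falls at value 2.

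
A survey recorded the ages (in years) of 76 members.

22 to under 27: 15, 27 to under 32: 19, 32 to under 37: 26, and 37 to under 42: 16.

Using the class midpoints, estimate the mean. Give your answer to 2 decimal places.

32.33

Midpoints: 24.5, 29.5, 34.5, 39.5
Σfm = 15×24.5 + 19×29.5 + 26×34.5 + 16×39.5 = 2457
n = Σf = 76
Mean = 2457 / 76 = 32.3289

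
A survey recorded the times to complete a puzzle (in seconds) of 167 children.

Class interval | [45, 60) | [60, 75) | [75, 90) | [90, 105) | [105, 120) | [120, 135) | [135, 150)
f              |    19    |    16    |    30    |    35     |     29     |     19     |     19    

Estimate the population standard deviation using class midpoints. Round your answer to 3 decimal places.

Midpoints: 52.5, 67.5, 82.5, 97.5, 112.5, 127.5, 142.5
n = 167, Σfm = 16357.5, mean = 97.9491
Σfm² = 1723893.75
Σf(m − x̄)² = Σfm² − (Σfm)²/n = 1723893.75 − 16357.5²/167 = 121691.3174
Population variance = 121691.3174 / 167 = 728.6905
Standard deviation = √728.6905 = 26.9943

26.994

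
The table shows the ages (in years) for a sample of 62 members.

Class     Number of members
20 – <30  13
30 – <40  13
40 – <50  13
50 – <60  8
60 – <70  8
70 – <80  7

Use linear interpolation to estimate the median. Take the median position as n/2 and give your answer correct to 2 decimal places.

43.85

Cumulative frequencies: 13, 26, 39, 47, 55, 62
n = 62; position = n/2 = 31.
This falls in the class 40 – <50: L = 40, F = 26, f = 13, h = 10.
Median ≈ 40 + ((31 − 26) / 13) × 10 = 43.8462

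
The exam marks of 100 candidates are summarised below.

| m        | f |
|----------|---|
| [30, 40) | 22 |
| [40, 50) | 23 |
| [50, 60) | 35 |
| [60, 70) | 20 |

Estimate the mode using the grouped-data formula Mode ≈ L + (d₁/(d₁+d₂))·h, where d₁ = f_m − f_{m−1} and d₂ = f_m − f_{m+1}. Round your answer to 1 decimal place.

Modal class: [50, 60) (highest frequency 35).
d₁ = 35 − 23 = 12, d₂ = 35 − 20 = 15
Mode ≈ 50 + (12/(12+15)) × 10 = 50 + 4.4444 = 54.4444

54.4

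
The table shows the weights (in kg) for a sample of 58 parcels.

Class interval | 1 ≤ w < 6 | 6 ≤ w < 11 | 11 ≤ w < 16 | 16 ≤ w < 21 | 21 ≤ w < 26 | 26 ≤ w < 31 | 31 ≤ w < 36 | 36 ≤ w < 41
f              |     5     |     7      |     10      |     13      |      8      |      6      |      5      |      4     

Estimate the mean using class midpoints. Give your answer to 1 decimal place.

19.5

Midpoints: 3.5, 8.5, 13.5, 18.5, 23.5, 28.5, 33.5, 38.5
Σfm = 5×3.5 + 7×8.5 + 10×13.5 + 13×18.5 + 8×23.5 + 6×28.5 + 5×33.5 + 4×38.5 = 1133
n = Σf = 58
Mean = 1133 / 58 = 19.5345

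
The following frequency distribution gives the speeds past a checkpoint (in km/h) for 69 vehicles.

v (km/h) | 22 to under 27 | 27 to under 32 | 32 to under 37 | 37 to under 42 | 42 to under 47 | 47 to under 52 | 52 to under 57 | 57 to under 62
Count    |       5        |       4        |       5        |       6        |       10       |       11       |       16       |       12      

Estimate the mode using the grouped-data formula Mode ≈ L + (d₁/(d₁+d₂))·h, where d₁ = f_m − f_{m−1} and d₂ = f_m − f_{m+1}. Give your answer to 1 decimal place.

54.8

Modal class: 52 to under 57 (highest frequency 16).
d₁ = 16 − 11 = 5, d₂ = 16 − 12 = 4
Mode ≈ 52 + (5/(5+4)) × 5 = 52 + 2.7778 = 54.7778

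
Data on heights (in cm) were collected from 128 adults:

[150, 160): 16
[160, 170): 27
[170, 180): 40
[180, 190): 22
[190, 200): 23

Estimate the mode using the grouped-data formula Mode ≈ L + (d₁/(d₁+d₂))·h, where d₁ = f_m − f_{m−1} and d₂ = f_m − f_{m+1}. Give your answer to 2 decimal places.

174.19

Modal class: [170, 180) (highest frequency 40).
d₁ = 40 − 27 = 13, d₂ = 40 − 22 = 18
Mode ≈ 170 + (13/(13+18)) × 10 = 170 + 4.1935 = 174.1935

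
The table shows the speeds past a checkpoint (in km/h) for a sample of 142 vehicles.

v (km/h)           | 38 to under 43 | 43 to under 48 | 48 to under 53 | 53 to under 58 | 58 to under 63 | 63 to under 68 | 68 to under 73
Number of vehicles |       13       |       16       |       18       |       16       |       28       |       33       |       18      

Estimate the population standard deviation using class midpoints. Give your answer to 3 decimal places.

Midpoints: 40.5, 45.5, 50.5, 55.5, 60.5, 65.5, 70.5
n = 142, Σfm = 8176, mean = 57.5775
Σfm² = 483165.5
Σf(m − x̄)² = Σfm² − (Σfm)²/n = 483165.5 − 8176²/142 = 12412.1479
Population variance = 12412.1479 / 142 = 87.4095
Standard deviation = √87.4095 = 9.3493

9.349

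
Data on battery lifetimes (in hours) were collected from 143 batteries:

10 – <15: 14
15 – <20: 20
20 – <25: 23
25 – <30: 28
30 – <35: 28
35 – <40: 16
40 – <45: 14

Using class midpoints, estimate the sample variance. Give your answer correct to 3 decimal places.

Midpoints: 12.5, 17.5, 22.5, 27.5, 32.5, 37.5, 42.5
n = 143, Σfm = 3917.5, mean = 27.3951
Σfm² = 118493.75
Σf(m − x̄)² = Σfm² − (Σfm)²/n = 118493.75 − 3917.5²/143 = 11173.4266
Sample variance = 11173.4266 / 142 = 78.6861

78.686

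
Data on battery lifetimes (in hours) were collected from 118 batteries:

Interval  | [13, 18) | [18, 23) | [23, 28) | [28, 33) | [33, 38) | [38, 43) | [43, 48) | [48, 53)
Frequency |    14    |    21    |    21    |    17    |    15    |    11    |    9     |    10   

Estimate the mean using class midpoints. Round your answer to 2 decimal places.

30.46

Midpoints: 15.5, 20.5, 25.5, 30.5, 35.5, 40.5, 45.5, 50.5
Σfm = 14×15.5 + 21×20.5 + 21×25.5 + 17×30.5 + 15×35.5 + 11×40.5 + 9×45.5 + 10×50.5 = 3594
n = Σf = 118
Mean = 3594 / 118 = 30.4576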